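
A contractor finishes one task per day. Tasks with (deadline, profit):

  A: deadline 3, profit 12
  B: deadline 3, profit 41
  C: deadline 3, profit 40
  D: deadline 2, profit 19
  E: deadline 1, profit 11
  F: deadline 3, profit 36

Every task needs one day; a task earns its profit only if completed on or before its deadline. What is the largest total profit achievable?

117

By profit: B(d3,41), C(d3,40), F(d3,36), D(d2,19), A(d3,12), E(d1,11)
B→slot 3; C→slot 2; F→slot 1; D skipped; A skipped; E skipped.
Profit = 36 + 40 + 41 = 117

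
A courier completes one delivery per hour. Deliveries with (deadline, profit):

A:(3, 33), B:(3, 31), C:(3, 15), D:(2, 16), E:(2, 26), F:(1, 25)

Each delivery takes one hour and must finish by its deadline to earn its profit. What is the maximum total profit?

90

Sort by profit descending; place each in the latest free slot ≤ its deadline.
By profit: A(d3,33), B(d3,31), E(d2,26), F(d1,25), D(d2,16), C(d3,15)
A→slot 3; B→slot 2; E→slot 1; F skipped; D skipped; C skipped.
Profit = 26 + 31 + 33 = 90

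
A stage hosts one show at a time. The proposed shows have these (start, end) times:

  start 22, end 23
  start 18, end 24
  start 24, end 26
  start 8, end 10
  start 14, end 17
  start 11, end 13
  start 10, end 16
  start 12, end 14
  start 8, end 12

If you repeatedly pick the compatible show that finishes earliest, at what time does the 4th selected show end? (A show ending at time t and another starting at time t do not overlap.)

23

Sort by end time and greedily take each interval whose start is ≥ the last chosen end.
Sorted by end: (8,10)  (8,12)  (11,13)  (12,14)  (10,16)  (14,17)  (22,23)  (18,24)  (24,26)
take (8,10); skip (8,12); take (11,13); skip (10,16); take (14,17); take (22,23); take (24,26).
Selected: (8,10) (11,13) (14,17) (22,23) (24,26)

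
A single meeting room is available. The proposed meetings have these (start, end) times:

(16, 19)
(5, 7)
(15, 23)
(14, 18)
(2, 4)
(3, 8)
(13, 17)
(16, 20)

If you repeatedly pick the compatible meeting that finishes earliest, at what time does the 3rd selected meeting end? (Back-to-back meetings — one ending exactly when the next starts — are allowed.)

17

Sort by end time and greedily take each interval whose start is ≥ the last chosen end.
By end time: (2,4), (5,7), (3,8), (13,17), (14,18), (16,19), (16,20), (15,23).
Pick (2,4); next start ≥ 4 → (5,7); next start ≥ 7 → (13,17).
Selected: (2,4) (5,7) (13,17)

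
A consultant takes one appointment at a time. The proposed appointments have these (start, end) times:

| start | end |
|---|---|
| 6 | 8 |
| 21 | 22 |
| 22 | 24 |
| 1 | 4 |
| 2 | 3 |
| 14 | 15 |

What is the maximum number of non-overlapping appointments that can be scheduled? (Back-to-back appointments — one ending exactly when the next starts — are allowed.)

Sorted by end: (2,3)  (1,4)  (6,8)  (14,15)  (21,22)  (22,24)
take (2,3); take (6,8); take (14,15); take (21,22); take (22,24).
Selected 5 appointments.

5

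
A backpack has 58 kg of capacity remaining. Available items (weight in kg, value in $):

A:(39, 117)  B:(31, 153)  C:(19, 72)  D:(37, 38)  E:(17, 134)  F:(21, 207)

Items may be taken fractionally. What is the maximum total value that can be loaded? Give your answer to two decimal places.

Greedy by value/weight ratio, highest first.
Ratios (sorted): F 9.86, E 7.88, B 4.94, C 3.79, A 3.00, D 1.03
take F (21 @ 207); take E (17 @ 134); take 20/31 of B → 98.71. Capacity used 58/58.
Total value = 439.71

439.71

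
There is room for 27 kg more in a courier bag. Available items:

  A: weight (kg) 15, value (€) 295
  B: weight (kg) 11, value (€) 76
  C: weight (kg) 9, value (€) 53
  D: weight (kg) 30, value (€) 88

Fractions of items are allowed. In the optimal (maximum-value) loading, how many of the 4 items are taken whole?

2

Greedy by value/weight ratio, highest first.
Ratios (sorted): A 19.67, B 6.91, C 5.89, D 2.93
take A (15 @ 295); take B (11 @ 76); take 1/9 of C → 5.89. Capacity used 27/27.
2 item(s) taken whole; one partial (take 1/9 of C).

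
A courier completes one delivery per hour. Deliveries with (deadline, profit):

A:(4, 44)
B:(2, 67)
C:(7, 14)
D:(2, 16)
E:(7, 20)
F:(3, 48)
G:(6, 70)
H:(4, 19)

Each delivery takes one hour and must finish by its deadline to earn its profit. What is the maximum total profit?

Sort by profit descending; place each in the latest free slot ≤ its deadline.
By profit: G(d6,70), B(d2,67), F(d3,48), A(d4,44), E(d7,20), H(d4,19), D(d2,16), C(d7,14)
G→slot 6; B→slot 2; F→slot 3; A→slot 4; E→slot 7; H→slot 1; D skipped; C→slot 5.
Profit = 19 + 67 + 48 + 44 + 14 + 70 + 20 = 282

282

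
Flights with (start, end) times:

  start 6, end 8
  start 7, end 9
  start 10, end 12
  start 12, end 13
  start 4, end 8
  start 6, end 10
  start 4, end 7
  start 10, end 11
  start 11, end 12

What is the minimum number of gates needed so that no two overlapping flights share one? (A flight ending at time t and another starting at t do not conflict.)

Count concurrent intervals with a sweep; the peak is the room count.
starts: [4, 4, 6, 6, 7, 10, 10, 11, 12]
ends:   [7, 8, 8, 9, 10, 11, 12, 12, 13]
s4→1 s4→2 s6→3 s6→4  — peak 4.

4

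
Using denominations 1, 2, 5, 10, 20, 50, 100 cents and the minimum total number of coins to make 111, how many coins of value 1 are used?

1

111 = 1×100 + 1×10 + 1×1
Count of 1: 1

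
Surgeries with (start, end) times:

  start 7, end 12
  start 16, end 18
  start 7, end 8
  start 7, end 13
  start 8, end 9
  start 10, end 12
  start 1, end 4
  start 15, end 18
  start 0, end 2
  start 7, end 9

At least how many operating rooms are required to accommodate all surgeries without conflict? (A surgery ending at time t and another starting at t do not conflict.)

4

The answer is the maximum number of intervals overlapping at any instant.
Events (time:±→running): 0:+→1 1:+→2 2:-→1 4:-→0 7:+→1 7:+→2 7:+→3 7:+→4 … peak 4.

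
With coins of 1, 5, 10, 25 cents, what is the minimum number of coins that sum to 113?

8

113 − 4×25→13 − 1×10→3 − 3×1→0
Total coins = 4 + 1 + 3 = 8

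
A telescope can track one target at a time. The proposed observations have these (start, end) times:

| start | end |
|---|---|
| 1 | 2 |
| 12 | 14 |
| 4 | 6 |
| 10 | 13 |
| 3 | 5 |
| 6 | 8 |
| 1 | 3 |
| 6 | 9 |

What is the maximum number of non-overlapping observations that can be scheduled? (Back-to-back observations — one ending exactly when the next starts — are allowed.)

By end time: (1,2), (1,3), (3,5), (4,6), (6,8), (6,9), (10,13), (12,14).
Pick (1,2); next start ≥ 2 → (3,5); next start ≥ 5 → (6,8); next start ≥ 8 → (10,13).
Selected 4 observations.

4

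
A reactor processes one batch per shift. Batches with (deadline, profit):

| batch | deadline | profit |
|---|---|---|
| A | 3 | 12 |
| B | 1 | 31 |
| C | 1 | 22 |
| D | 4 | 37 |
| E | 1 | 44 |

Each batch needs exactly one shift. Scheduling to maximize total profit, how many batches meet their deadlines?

Sort by profit descending; place each in the latest free slot ≤ its deadline.
By profit: E(d1,44), D(d4,37), B(d1,31), C(d1,22), A(d3,12)
E→slot 1; D→slot 4; B skipped; C skipped; A→slot 3.
3 of 5 scheduled.

3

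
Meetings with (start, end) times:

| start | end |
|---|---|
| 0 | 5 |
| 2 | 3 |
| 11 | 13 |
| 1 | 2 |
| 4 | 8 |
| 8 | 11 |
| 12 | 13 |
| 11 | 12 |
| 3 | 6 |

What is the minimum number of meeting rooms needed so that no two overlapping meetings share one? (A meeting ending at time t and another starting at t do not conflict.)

The answer is the maximum number of intervals overlapping at any instant.
Events (time:±→running): 0:+→1 1:+→2 2:-→1 2:+→2 3:-→1 3:+→2 4:+→3 … peak 3.

3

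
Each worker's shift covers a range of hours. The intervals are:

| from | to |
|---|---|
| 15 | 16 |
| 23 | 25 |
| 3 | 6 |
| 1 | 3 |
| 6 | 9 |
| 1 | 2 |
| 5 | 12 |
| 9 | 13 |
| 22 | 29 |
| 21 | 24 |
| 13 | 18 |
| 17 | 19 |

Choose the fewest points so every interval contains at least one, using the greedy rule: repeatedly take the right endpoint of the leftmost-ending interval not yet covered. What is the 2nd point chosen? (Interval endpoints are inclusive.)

Process intervals by earliest right end; each time one isn't hit yet, stab at its right endpoint.
Sorted: [1,2] [1,3] [3,6] [6,9] [5,12] [9,13] [15,16] [13,18] [17,19] [21,24] [23,25] [22,29]
{[1,2],[1,3]} hit by 2; {[3,6],[6,9],[5,12]} hit by 6; {[9,13]} hit by 13; {[15,16],[13,18]} hit by 16; {[17,19]} hit by 19; {[21,24],[23,25],[22,29]} hit by 24.
Points: 2, 6, 13, 16, 19, 24 (6 total).

6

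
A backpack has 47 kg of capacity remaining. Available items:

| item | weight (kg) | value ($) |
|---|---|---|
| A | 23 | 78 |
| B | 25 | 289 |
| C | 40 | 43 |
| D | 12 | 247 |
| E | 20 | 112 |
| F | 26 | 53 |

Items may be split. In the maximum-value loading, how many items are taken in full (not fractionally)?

Sort by value per unit weight and fill in that order.
Ratios (sorted): D 20.58, B 11.56, E 5.60, A 3.39, F 2.04, C 1.07
take D (12 @ 247); take B (25 @ 289); take 10/20 of E → 56.00. Capacity used 47/47.
2 item(s) taken whole; one partial (take 10/20 of E).

2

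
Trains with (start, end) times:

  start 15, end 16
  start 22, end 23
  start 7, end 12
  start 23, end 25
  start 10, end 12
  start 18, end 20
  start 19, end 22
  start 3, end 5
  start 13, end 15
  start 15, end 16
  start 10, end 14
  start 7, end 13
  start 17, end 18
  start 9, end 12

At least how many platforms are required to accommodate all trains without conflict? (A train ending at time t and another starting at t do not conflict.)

Count concurrent intervals with a sweep; the peak is the room count.
starts: [3, 7, 7, 9, 10, 10, 13, 15, 15, 17, 18, 19, 22, 23]
ends:   [5, 12, 12, 12, 13, 14, 15, 16, 16, 18, 20, 22, 23, 25]
s3→1 e5→0 s7→1 s7→2 s9→3 s10→4 s10→5  — peak 5.

5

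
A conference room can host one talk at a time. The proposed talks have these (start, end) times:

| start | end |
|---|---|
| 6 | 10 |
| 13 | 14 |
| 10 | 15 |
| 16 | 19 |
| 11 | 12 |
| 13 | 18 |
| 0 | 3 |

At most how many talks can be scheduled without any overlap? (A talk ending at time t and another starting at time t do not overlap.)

By end time: (0,3), (6,10), (11,12), (13,14), (10,15), (13,18), (16,19).
Pick (0,3); next start ≥ 3 → (6,10); next start ≥ 10 → (11,12); next start ≥ 12 → (13,14); next start ≥ 14 → (16,19).
Selected 5 talks.

5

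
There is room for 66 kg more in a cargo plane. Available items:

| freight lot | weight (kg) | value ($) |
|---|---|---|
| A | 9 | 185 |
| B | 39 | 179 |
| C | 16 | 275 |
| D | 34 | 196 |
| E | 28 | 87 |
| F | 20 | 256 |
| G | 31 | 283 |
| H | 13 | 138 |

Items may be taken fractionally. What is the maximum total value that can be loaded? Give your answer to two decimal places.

927.03

Ratios (sorted): A 20.56, C 17.19, F 12.80, H 10.62, G 9.13, D 5.76, B 4.59, E 3.11
take A (9 @ 185); take C (16 @ 275); take F (20 @ 256); take H (13 @ 138); take 8/31 of G → 73.03. Capacity used 66/66.
Total value = 927.03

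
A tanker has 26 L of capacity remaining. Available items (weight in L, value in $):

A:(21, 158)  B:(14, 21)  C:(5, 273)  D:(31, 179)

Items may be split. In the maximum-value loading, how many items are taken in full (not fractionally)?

2

Greedy by value/weight ratio, highest first.
Order: C (273/5=54.60) > A (158/21=7.52) > D (179/31=5.77) > B (21/14=1.50)
Fill: take C (5 @ 273) → take A (21 @ 158); 26/26 used.
2 item(s) taken whole.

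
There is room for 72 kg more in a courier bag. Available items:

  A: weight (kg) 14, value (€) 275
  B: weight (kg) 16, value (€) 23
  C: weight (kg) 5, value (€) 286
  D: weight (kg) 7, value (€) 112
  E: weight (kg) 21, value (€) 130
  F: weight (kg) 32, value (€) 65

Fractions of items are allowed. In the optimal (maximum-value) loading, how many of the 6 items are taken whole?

Order: C (286/5=57.20) > A (275/14=19.64) > D (112/7=16.00) > E (130/21=6.19) > F (65/32=2.03) > B (23/16=1.44)
Fill: take C (5 @ 286) → take A (14 @ 275) → take D (7 @ 112) → take E (21 @ 130) → take 25/32 of F → 50.78; 72/72 used.
4 item(s) taken whole; one partial (take 25/32 of F).

4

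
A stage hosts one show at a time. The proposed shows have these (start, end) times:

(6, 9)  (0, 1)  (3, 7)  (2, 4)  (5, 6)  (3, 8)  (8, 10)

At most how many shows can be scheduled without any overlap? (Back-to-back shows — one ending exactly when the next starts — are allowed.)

4

Greedy by earliest finish: after sorting by end time, pick each interval compatible with the last pick.
Sorted by end: (0,1)  (2,4)  (5,6)  (3,7)  (3,8)  (6,9)  (8,10)
take (0,1); take (2,4); take (5,6); take (6,9); skip (8,10).
Selected 4 shows.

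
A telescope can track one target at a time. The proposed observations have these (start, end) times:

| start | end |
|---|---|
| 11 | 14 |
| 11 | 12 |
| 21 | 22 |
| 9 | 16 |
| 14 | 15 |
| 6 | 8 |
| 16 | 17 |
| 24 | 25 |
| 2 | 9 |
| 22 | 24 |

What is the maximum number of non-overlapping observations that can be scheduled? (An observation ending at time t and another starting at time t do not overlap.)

7

Greedy by earliest finish: after sorting by end time, pick each interval compatible with the last pick.
Sorted by end: (6,8)  (2,9)  (11,12)  (11,14)  (14,15)  (9,16)  (16,17)  (21,22)  (22,24)  (24,25)
take (6,8); skip (2,9); take (11,12); skip (11,14); take (14,15); take (16,17); take (21,22); take (22,24); take (24,25).
Selected 7 observations.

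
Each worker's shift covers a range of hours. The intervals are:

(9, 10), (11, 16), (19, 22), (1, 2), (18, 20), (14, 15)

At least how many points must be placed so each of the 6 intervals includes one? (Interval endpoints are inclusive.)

Sort by right endpoint; whenever an interval is uncovered, place a point at its right end.
By right end: [1,2]  [9,10]  [14,15]  [11,16]  [18,20]  [19,22]
[1,2] uncovered → point at 2; [9,10] uncovered → point at 10; [14,15] uncovered → point at 15; [18,20] uncovered → point at 20.
Points: 2, 10, 15, 20 (4 total).

4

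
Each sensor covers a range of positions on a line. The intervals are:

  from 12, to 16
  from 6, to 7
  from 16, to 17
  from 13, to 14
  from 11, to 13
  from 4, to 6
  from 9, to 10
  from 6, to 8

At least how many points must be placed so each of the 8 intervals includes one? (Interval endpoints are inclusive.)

4

By right end: [4,6]  [6,7]  [6,8]  [9,10]  [11,13]  [13,14]  [12,16]  [16,17]
[4,6] uncovered → point at 6; [9,10] uncovered → point at 10; [11,13] uncovered → point at 13; [16,17] uncovered → point at 17.
Points: 6, 10, 13, 17 (4 total).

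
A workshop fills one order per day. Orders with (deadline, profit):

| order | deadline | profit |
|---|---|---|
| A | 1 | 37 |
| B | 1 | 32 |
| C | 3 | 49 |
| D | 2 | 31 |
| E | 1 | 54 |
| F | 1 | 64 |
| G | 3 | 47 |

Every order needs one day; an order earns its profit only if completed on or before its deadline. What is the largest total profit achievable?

160

Take jobs in profit order; each goes to the latest open slot no later than its deadline.
Profit order: F=64 E=54 C=49 G=47 A=37 B=32 D=31
Assign: F→slot 1, E skipped, C→slot 3, G→slot 2, A skipped, B skipped, D skipped.
Slots: [1:F] [2:G] [3:C]
Profit = 64 + 47 + 49 = 160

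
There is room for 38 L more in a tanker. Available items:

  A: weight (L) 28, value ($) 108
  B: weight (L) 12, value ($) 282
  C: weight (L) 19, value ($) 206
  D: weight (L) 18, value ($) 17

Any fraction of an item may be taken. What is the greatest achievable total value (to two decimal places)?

515.00

Greedy by value/weight ratio, highest first.
Ratios (sorted): B 23.50, C 10.84, A 3.86, D 0.94
take B (12 @ 282); take C (19 @ 206); take 7/28 of A → 27.00. Capacity used 38/38.
Total value = 515.00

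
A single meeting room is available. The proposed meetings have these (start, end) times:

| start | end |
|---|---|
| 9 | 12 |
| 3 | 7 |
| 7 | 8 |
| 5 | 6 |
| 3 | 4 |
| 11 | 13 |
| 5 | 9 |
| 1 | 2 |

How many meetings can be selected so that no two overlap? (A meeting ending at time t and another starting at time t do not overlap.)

By end time: (1,2), (3,4), (5,6), (3,7), (7,8), (5,9), (9,12), (11,13).
Pick (1,2); next start ≥ 2 → (3,4); next start ≥ 4 → (5,6); next start ≥ 6 → (7,8); next start ≥ 8 → (9,12).
Selected 5 meetings.

5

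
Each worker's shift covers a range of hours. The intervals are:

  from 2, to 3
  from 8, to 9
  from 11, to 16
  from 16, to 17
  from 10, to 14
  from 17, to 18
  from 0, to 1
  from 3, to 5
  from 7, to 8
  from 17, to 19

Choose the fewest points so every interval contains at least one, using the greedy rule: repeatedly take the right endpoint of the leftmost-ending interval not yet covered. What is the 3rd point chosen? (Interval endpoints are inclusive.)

Sorted: [0,1] [2,3] [3,5] [7,8] [8,9] [10,14] [11,16] [16,17] [17,18] [17,19]
{[0,1]} hit by 1; {[2,3],[3,5]} hit by 3; {[7,8],[8,9]} hit by 8; {[10,14],[11,16]} hit by 14; {[16,17],[17,18],[17,19]} hit by 17.
Points: 1, 3, 8, 14, 17 (5 total).

8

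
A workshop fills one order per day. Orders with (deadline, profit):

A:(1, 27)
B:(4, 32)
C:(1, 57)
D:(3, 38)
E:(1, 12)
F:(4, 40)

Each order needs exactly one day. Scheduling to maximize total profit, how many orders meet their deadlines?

4

Profit order: C=57 F=40 D=38 B=32 A=27 E=12
Assign: C→slot 1, F→slot 4, D→slot 3, B→slot 2, A skipped, E skipped.
Slots: [1:C] [2:B] [3:D] [4:F]
4 of 6 scheduled.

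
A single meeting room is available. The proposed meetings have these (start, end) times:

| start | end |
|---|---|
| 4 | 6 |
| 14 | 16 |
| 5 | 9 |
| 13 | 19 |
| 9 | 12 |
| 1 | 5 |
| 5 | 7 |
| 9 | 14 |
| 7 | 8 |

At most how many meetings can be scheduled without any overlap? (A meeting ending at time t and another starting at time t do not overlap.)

5

By end time: (1,5), (4,6), (5,7), (7,8), (5,9), (9,12), (9,14), (14,16), (13,19).
Pick (1,5); next start ≥ 5 → (5,7); next start ≥ 7 → (7,8); next start ≥ 8 → (9,12); next start ≥ 12 → (14,16).
Selected 5 meetings.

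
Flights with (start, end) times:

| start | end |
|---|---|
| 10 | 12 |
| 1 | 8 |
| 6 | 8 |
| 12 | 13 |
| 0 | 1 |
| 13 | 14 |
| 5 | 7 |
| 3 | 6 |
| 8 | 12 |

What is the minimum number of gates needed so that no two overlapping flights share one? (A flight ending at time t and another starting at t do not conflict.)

The answer is the maximum number of intervals overlapping at any instant.
Events (time:±→running): 0:+→1 1:-→0 1:+→1 3:+→2 5:+→3 … peak 3.

3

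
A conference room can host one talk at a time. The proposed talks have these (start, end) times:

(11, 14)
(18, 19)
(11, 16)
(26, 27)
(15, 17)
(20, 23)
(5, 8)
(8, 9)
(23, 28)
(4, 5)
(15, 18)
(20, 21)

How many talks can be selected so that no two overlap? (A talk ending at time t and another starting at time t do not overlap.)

8

Order by finish time; keep every interval that doesn't clash with the previous kept one.
Sorted by end: (4,5)  (5,8)  (8,9)  (11,14)  (11,16)  (15,17)  (15,18)  (18,19)  (20,21)  (20,23)  (26,27)  (23,28)
take (4,5); take (5,8); take (8,9); take (11,14); take (15,17); take (18,19); take (20,21); take (26,27).
Selected 8 talks.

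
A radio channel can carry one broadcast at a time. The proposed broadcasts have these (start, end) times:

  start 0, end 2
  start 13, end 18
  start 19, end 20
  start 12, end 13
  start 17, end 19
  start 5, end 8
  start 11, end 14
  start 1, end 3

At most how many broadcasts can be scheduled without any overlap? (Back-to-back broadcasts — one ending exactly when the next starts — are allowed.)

Sorted by end: (0,2)  (1,3)  (5,8)  (12,13)  (11,14)  (13,18)  (17,19)  (19,20)
take (0,2); take (5,8); take (12,13); take (13,18); take (19,20).
Selected 5 broadcasts.

5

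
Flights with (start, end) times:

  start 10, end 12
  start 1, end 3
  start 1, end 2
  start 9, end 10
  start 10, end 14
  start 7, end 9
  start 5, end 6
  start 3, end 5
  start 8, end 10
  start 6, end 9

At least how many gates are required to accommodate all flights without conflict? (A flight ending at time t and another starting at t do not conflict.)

starts: [1, 1, 3, 5, 6, 7, 8, 9, 10, 10]
ends:   [2, 3, 5, 6, 9, 9, 10, 10, 12, 14]
s1→1 s1→2 e2→1 e3→0 s3→1 e5→0 s5→1 e6→0 s6→1 s7→2 s8→3  — peak 3.

3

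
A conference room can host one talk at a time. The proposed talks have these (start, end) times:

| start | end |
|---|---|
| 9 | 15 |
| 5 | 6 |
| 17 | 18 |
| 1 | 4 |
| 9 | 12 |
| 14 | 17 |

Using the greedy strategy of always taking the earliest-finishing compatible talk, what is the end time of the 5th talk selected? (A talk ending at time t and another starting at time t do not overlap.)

18

Order by finish time; keep every interval that doesn't clash with the previous kept one.
By end time: (1,4), (5,6), (9,12), (9,15), (14,17), (17,18).
Pick (1,4); next start ≥ 4 → (5,6); next start ≥ 6 → (9,12); next start ≥ 12 → (14,17); next start ≥ 17 → (17,18).
Selected: (1,4) (5,6) (9,12) (14,17) (17,18)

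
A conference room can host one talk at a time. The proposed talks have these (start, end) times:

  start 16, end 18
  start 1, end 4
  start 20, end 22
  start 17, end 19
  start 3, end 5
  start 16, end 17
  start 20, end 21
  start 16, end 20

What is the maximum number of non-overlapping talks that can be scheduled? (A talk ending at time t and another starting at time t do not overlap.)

By end time: (1,4), (3,5), (16,17), (16,18), (17,19), (16,20), (20,21), (20,22).
Pick (1,4); next start ≥ 4 → (16,17); next start ≥ 17 → (17,19); next start ≥ 19 → (20,21).
Selected 4 talks.

4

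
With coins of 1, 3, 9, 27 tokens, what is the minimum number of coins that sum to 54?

2

Greedy: take as many of the largest coin as possible, then repeat with the remainder.
54 − 2×27→0
Total coins = 2 = 2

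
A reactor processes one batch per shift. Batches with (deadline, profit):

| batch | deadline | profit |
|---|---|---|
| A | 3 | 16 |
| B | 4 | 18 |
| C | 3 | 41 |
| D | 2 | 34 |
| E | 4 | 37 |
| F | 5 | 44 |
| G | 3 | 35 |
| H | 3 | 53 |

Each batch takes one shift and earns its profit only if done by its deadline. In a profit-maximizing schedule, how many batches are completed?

5

Take jobs in profit order; each goes to the latest open slot no later than its deadline.
By profit: H(d3,53), F(d5,44), C(d3,41), E(d4,37), G(d3,35), D(d2,34), B(d4,18), A(d3,16)
H→slot 3; F→slot 5; C→slot 2; E→slot 4; G→slot 1; D skipped; B skipped; A skipped.
5 of 8 scheduled.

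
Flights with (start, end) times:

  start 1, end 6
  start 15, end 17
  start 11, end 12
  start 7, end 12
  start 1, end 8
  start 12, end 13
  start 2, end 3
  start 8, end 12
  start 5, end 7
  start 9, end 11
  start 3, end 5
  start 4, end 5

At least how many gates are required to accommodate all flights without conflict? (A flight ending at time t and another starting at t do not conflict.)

The answer is the maximum number of intervals overlapping at any instant.
starts: [1, 1, 2, 3, 4, 5, 7, 8, 9, 11, 12, 15]
ends:   [3, 5, 5, 6, 7, 8, 11, 12, 12, 12, 13, 17]
s1→1 s1→2 s2→3 e3→2 s3→3 s4→4  — peak 4.

4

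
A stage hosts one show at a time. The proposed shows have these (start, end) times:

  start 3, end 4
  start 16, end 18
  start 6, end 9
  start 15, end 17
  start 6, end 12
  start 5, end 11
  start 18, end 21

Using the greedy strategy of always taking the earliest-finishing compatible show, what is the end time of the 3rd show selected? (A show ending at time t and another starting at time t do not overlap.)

17

Order by finish time; keep every interval that doesn't clash with the previous kept one.
Sorted by end: (3,4)  (6,9)  (5,11)  (6,12)  (15,17)  (16,18)  (18,21)
take (3,4); take (6,9); skip (5,11); skip (6,12); take (15,17); take (18,21).
Selected: (3,4) (6,9) (15,17) (18,21)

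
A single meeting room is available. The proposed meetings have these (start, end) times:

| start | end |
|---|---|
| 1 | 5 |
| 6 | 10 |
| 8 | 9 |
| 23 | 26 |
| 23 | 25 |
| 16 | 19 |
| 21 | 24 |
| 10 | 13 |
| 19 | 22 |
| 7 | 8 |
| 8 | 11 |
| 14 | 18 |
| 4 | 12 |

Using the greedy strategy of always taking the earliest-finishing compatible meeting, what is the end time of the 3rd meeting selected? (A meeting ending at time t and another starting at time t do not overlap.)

Sort by end time and greedily take each interval whose start is ≥ the last chosen end.
Sorted by end: (1,5)  (7,8)  (8,9)  (6,10)  (8,11)  (4,12)  (10,13)  (14,18)  (16,19)  (19,22)  (21,24)  (23,25)  (23,26)
take (1,5); take (7,8); take (8,9); skip (6,10); take (10,13); take (14,18); take (19,22); skip (21,24); take (23,25); skip (23,26).
Selected: (1,5) (7,8) (8,9) (10,13) (14,18) (19,22) (23,25)

9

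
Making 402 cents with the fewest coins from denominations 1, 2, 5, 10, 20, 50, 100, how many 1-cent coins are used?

402 − 4×100→2 − 1×2→0
Count of 1: 0

0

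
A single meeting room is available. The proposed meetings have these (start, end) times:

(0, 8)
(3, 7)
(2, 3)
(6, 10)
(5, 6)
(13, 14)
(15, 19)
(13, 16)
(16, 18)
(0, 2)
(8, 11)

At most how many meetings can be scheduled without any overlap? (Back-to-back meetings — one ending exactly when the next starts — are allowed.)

Sorted by end: (0,2)  (2,3)  (5,6)  (3,7)  (0,8)  (6,10)  (8,11)  (13,14)  (13,16)  (16,18)  (15,19)
take (0,2); take (2,3); take (5,6); skip (0,8); take (6,10); skip (8,11); take (13,14); take (16,18); skip (15,19).
Selected 6 meetings.

6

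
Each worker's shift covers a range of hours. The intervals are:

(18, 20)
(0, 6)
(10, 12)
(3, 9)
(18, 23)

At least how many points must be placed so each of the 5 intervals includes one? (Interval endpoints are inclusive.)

3

Sort by right endpoint; whenever an interval is uncovered, place a point at its right end.
Sorted: [0,6] [3,9] [10,12] [18,20] [18,23]
{[0,6],[3,9]} hit by 6; {[10,12]} hit by 12; {[18,20],[18,23]} hit by 20.
Points: 6, 12, 20 (3 total).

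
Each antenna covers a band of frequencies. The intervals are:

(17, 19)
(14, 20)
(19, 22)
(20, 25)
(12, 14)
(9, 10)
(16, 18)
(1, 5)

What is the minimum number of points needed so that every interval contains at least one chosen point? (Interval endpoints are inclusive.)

Process intervals by earliest right end; each time one isn't hit yet, stab at its right endpoint.
Sorted: [1,5] [9,10] [12,14] [16,18] [17,19] [14,20] [19,22] [20,25]
{[1,5]} hit by 5; {[9,10]} hit by 10; {[12,14]} hit by 14; {[16,18],[17,19],[14,20]} hit by 18; {[19,22],[20,25]} hit by 22.
Points: 5, 10, 14, 18, 22 (5 total).

5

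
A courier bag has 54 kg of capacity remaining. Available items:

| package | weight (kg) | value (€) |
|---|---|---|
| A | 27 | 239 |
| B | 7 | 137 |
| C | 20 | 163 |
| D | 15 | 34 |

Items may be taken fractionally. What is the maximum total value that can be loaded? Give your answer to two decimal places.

Order: B (137/7=19.57) > A (239/27=8.85) > C (163/20=8.15) > D (34/15=2.27)
Fill: take B (7 @ 137) → take A (27 @ 239) → take C (20 @ 163); 54/54 used.
Total value = 539.00

539.00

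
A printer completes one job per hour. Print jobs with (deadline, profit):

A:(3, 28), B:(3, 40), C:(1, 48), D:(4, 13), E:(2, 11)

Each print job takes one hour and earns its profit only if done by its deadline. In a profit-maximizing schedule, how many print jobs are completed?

By profit: C(d1,48), B(d3,40), A(d3,28), D(d4,13), E(d2,11)
C→slot 1; B→slot 3; A→slot 2; D→slot 4; E skipped.
4 of 5 scheduled.

4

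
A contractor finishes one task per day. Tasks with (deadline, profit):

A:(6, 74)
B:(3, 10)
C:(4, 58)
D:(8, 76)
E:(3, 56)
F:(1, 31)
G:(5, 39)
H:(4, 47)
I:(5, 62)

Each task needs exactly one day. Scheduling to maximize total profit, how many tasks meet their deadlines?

7

Sort by profit descending; place each in the latest free slot ≤ its deadline.
By profit: D(d8,76), A(d6,74), I(d5,62), C(d4,58), E(d3,56), H(d4,47), G(d5,39), F(d1,31), B(d3,10)
D→slot 8; A→slot 6; I→slot 5; C→slot 4; E→slot 3; H→slot 2; G→slot 1; F skipped; B skipped.
7 of 9 scheduled.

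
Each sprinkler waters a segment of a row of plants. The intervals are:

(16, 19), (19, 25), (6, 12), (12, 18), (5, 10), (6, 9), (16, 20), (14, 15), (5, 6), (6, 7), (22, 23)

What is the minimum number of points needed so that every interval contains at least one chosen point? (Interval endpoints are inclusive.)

Sorted: [5,6] [6,7] [6,9] [5,10] [6,12] [14,15] [12,18] [16,19] [16,20] [22,23] [19,25]
{[5,6],[6,7],[6,9],[5,10],[6,12]} hit by 6; {[14,15],[12,18]} hit by 15; {[16,19],[16,20]} hit by 19; {[22,23],[19,25]} hit by 23.
Points: 6, 15, 19, 23 (4 total).

4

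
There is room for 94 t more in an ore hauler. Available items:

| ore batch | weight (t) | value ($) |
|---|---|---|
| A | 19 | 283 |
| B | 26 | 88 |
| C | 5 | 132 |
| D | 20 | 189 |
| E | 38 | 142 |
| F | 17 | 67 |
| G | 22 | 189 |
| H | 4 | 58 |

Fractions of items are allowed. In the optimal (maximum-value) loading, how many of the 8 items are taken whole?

6

Ratios (sorted): C 26.40, A 14.89, H 14.50, D 9.45, G 8.59, F 3.94, E 3.74, B 3.38
take C (5 @ 132); take A (19 @ 283); take H (4 @ 58); take D (20 @ 189); take G (22 @ 189); take F (17 @ 67); take 7/38 of E → 26.16. Capacity used 94/94.
6 item(s) taken whole; one partial (take 7/38 of E).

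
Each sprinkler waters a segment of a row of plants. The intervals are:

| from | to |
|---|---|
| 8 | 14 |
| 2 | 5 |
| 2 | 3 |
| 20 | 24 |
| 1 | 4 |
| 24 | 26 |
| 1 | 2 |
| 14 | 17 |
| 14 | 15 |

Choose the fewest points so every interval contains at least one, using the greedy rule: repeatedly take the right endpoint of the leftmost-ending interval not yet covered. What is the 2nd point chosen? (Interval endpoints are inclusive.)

14

Sorted: [1,2] [2,3] [1,4] [2,5] [8,14] [14,15] [14,17] [20,24] [24,26]
{[1,2],[2,3],[1,4],[2,5]} hit by 2; {[8,14],[14,15],[14,17]} hit by 14; {[20,24],[24,26]} hit by 24.
Points: 2, 14, 24 (3 total).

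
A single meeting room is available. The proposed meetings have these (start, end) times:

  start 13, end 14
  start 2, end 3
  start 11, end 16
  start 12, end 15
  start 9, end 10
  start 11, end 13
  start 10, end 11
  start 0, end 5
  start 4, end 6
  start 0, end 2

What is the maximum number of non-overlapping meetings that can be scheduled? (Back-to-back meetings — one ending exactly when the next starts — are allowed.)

Sort by end time and greedily take each interval whose start is ≥ the last chosen end.
Sorted by end: (0,2)  (2,3)  (0,5)  (4,6)  (9,10)  (10,11)  (11,13)  (13,14)  (12,15)  (11,16)
take (0,2); take (2,3); take (4,6); take (9,10); take (10,11); take (11,13); take (13,14); skip (11,16).
Selected 7 meetings.

7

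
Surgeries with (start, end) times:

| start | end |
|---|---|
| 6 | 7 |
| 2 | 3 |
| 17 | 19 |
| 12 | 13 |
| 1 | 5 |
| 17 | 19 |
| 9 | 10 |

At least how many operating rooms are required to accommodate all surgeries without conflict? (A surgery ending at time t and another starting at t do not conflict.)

2

Count concurrent intervals with a sweep; the peak is the room count.
Events (time:±→running): 1:+→1 2:+→2 … peak 2.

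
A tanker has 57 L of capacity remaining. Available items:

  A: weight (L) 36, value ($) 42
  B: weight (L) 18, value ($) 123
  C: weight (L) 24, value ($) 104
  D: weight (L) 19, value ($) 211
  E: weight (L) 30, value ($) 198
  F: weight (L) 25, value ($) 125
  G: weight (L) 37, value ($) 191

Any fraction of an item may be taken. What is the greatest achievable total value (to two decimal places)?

Sort by value per unit weight and fill in that order.
Order: D (211/19=11.11) > B (123/18=6.83) > E (198/30=6.60) > G (191/37=5.16) > F (125/25=5.00) > C (104/24=4.33) > A (42/36=1.17)
Fill: take D (19 @ 211) → take B (18 @ 123) → take 20/30 of E → 132.00; 57/57 used.
Total value = 466.00

466.00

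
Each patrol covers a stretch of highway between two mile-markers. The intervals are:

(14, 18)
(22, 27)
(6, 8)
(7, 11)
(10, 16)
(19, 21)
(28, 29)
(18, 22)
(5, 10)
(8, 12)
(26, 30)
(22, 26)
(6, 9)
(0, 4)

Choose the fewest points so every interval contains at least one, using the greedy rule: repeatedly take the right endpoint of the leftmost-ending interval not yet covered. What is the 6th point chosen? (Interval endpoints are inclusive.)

29

Process intervals by earliest right end; each time one isn't hit yet, stab at its right endpoint.
By right end: [0,4]  [6,8]  [6,9]  [5,10]  [7,11]  [8,12]  [10,16]  [14,18]  [19,21]  [18,22]  [22,26]  [22,27]  [28,29]  [26,30]
[0,4] uncovered → point at 4; [6,8] uncovered → point at 8; [10,16] uncovered → point at 16; [19,21] uncovered → point at 21; [22,26] uncovered → point at 26; [28,29] uncovered → point at 29.
Points: 4, 8, 16, 21, 26, 29 (6 total).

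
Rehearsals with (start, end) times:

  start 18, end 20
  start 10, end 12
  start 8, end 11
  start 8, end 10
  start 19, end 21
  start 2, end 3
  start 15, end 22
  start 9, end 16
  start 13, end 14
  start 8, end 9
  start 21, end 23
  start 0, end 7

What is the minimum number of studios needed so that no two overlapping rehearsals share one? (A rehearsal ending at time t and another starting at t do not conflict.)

3

The answer is the maximum number of intervals overlapping at any instant.
starts: [0, 2, 8, 8, 8, 9, 10, 13, 15, 18, 19, 21]
ends:   [3, 7, 9, 10, 11, 12, 14, 16, 20, 21, 22, 23]
s0→1 s2→2 e3→1 e7→0 s8→1 s8→2 s8→3  — peak 3.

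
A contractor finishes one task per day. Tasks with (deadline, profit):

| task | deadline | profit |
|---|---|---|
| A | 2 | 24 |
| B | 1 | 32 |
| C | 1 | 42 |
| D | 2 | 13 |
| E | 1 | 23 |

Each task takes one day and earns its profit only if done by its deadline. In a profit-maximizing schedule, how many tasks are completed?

2

Sort by profit descending; place each in the latest free slot ≤ its deadline.
Profit order: C=42 B=32 A=24 E=23 D=13
Assign: C→slot 1, B skipped, A→slot 2, E skipped, D skipped.
Slots: [1:C] [2:A]
2 of 5 scheduled.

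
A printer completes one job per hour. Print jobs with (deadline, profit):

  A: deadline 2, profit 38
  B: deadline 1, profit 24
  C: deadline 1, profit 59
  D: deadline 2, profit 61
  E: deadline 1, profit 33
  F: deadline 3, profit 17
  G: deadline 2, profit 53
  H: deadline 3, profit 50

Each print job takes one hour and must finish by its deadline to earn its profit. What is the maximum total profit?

By profit: D(d2,61), C(d1,59), G(d2,53), H(d3,50), A(d2,38), E(d1,33), B(d1,24), F(d3,17)
D→slot 2; C→slot 1; G skipped; H→slot 3; A skipped; E skipped; B skipped; F skipped.
Profit = 59 + 61 + 50 = 170

170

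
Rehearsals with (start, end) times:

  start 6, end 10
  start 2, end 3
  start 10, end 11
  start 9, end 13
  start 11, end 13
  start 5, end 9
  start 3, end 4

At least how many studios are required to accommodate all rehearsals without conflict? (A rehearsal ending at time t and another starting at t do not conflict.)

2

starts: [2, 3, 5, 6, 9, 10, 11]
ends:   [3, 4, 9, 10, 11, 13, 13]
s2→1 e3→0 s3→1 e4→0 s5→1 s6→2  — peak 2.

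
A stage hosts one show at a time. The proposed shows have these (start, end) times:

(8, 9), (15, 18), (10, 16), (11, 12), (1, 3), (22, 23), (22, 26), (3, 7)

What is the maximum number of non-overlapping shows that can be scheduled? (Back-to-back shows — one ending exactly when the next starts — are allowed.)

By end time: (1,3), (3,7), (8,9), (11,12), (10,16), (15,18), (22,23), (22,26).
Pick (1,3); next start ≥ 3 → (3,7); next start ≥ 7 → (8,9); next start ≥ 9 → (11,12); next start ≥ 12 → (15,18); next start ≥ 18 → (22,23).
Selected 6 shows.

6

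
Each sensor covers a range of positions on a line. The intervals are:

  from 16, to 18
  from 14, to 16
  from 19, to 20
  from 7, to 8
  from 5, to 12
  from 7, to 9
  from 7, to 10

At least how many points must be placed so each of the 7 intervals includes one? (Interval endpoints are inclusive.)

3

Sort by right endpoint; whenever an interval is uncovered, place a point at its right end.
By right end: [7,8]  [7,9]  [7,10]  [5,12]  [14,16]  [16,18]  [19,20]
[7,8] uncovered → point at 8; [14,16] uncovered → point at 16; [19,20] uncovered → point at 20.
Points: 8, 16, 20 (3 total).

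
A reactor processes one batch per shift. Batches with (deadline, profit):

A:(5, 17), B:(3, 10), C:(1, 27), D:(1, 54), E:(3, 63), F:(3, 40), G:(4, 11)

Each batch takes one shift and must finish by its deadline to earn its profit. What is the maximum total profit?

185

Sort by profit descending; place each in the latest free slot ≤ its deadline.
By profit: E(d3,63), D(d1,54), F(d3,40), C(d1,27), A(d5,17), G(d4,11), B(d3,10)
E→slot 3; D→slot 1; F→slot 2; C skipped; A→slot 5; G→slot 4; B skipped.
Profit = 54 + 40 + 63 + 11 + 17 = 185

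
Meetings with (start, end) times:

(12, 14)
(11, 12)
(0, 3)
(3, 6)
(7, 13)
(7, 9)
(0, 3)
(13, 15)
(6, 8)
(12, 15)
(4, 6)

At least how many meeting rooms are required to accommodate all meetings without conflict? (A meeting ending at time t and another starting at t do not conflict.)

3

Count concurrent intervals with a sweep; the peak is the room count.
starts: [0, 0, 3, 4, 6, 7, 7, 11, 12, 12, 13]
ends:   [3, 3, 6, 6, 8, 9, 12, 13, 14, 15, 15]
s0→1 s0→2 e3→1 e3→0 s3→1 s4→2 e6→1 e6→0 s6→1 s7→2 s7→3  — peak 3.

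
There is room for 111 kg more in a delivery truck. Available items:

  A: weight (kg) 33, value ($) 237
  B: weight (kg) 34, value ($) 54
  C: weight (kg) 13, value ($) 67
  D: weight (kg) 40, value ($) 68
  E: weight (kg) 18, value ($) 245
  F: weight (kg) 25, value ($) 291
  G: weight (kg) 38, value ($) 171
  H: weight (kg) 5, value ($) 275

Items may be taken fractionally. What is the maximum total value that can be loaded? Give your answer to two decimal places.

Sort by value per unit weight and fill in that order.
Ratios (sorted): H 55.00, E 13.61, F 11.64, A 7.18, C 5.15, G 4.50, D 1.70, B 1.59
take H (5 @ 275); take E (18 @ 245); take F (25 @ 291); take A (33 @ 237); take C (13 @ 67); take 17/38 of G → 76.50. Capacity used 111/111.
Total value = 1191.50

1191.50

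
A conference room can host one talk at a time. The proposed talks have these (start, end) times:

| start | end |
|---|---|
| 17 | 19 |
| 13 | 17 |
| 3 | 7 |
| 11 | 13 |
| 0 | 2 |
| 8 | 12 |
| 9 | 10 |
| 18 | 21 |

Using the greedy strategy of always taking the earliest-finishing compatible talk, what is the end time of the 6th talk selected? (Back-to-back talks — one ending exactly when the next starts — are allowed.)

Sort by end time and greedily take each interval whose start is ≥ the last chosen end.
By end time: (0,2), (3,7), (9,10), (8,12), (11,13), (13,17), (17,19), (18,21).
Pick (0,2); next start ≥ 2 → (3,7); next start ≥ 7 → (9,10); next start ≥ 10 → (11,13); next start ≥ 13 → (13,17); next start ≥ 17 → (17,19).
Selected: (0,2) (3,7) (9,10) (11,13) (13,17) (17,19)

19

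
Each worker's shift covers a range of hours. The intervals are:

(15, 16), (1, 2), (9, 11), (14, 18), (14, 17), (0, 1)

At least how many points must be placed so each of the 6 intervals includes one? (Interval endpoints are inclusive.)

3

Sort by right endpoint; whenever an interval is uncovered, place a point at its right end.
Sorted: [0,1] [1,2] [9,11] [15,16] [14,17] [14,18]
{[0,1],[1,2]} hit by 1; {[9,11]} hit by 11; {[15,16],[14,17],[14,18]} hit by 16.
Points: 1, 11, 16 (3 total).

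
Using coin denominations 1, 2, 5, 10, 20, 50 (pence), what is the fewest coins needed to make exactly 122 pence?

122 = 2×50 + 1×20 + 1×2
Total coins = 2 + 1 + 1 = 4

4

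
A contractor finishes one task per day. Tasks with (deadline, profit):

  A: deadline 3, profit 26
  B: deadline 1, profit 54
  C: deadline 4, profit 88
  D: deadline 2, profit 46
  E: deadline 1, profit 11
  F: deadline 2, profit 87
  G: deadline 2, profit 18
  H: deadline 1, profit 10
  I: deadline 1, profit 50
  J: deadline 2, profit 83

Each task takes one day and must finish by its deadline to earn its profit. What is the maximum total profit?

Sort by profit descending; place each in the latest free slot ≤ its deadline.
By profit: C(d4,88), F(d2,87), J(d2,83), B(d1,54), I(d1,50), D(d2,46), A(d3,26), G(d2,18), E(d1,11), H(d1,10)
C→slot 4; F→slot 2; J→slot 1; B skipped; I skipped; D skipped; A→slot 3; G skipped; E skipped; H skipped.
Profit = 83 + 87 + 26 + 88 = 284

284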